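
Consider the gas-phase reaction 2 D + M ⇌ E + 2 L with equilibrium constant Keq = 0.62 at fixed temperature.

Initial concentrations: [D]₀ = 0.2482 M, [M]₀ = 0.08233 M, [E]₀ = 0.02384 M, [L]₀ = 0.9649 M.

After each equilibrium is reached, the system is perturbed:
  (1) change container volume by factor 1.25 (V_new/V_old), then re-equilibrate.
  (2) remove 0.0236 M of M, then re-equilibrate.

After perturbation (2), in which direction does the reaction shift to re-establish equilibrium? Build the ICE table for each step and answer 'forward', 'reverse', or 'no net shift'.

Direction: reverse

Q₀ = 4.376 vs Keq = 0.62 ⇒ Q>K, reverse
Step 1:
                   D          M          E          L
  I           0.2482    0.08233    0.02384     0.9649
  C          0.03603    0.01801   -0.01801   -0.03603
  E           0.2842     0.1003   0.005825     0.9289
  solve Keq expr → x = -0.01801; check Q = 0.62
Then change container volume by factor 1.25 (V_new/V_old).
Step 2:
                   D          M          E          L
  I           0.2274    0.08028    0.00466     0.7431
  C                0          0          0          0
  E           0.2274    0.08028    0.00466     0.7431
  solve Keq expr → x = 0; check Q = 0.62
Then remove 0.0236 M of M.
Step 3:
                   D          M          E          L
  I           0.2274    0.05668    0.00466     0.7431
  C         0.002412   0.001206  -0.001206  -0.002412
  E           0.2298    0.05788   0.003454     0.7407
  solve Keq expr → x = -0.001206; check Q = 0.62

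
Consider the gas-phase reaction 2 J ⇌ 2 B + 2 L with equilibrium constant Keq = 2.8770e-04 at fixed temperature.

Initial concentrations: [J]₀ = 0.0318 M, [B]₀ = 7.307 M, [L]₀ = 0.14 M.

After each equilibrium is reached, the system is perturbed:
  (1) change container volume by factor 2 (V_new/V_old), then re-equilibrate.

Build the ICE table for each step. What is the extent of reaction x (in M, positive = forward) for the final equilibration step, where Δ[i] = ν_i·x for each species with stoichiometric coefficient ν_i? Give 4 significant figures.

x = 1.0091e-04 M

Q₀ = 1035 vs Keq = 2.8770e-04 ⇒ Q>K, reverse
Step 1:
                    J           B           L
  I            0.0318       7.307        0.14
  C            0.1396     -0.1396     -0.1396
  E            0.1714       7.167  4.0561e-04
  solve Keq expr → x = -0.0698; check Q = 2.8770e-04
Then change container volume by factor 2 (V_new/V_old).
Step 2:
                    J           B           L
  I            0.0857       3.584  2.0280e-04
  C       -2.0183e-04  2.0183e-04  2.0183e-04
  E            0.0855       3.584  4.0463e-04
  solve Keq expr → x = 1.0091e-04; check Q = 2.8770e-04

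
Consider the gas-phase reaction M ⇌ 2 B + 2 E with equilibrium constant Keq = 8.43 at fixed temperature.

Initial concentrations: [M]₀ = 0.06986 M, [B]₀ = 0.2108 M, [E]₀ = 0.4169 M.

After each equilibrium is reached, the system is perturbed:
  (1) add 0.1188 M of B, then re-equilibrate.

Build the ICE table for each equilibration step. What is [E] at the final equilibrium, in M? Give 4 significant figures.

[E]_eq = 0.5422 M

Q₀ = 0.1106 vs Keq = 8.43 ⇒ Q<K, forward
Step 1:
                  M         B         E
  I         0.06986    0.2108    0.4169
  C        -0.06569    0.1314    0.1314
  E        0.004175    0.3422    0.5483
  solve Keq expr → x = 0.06569; check Q = 8.43
Then add 0.1188 M of B.
Step 2:
                  M         B         E
  I        0.004175     0.461    0.5483
  C        0.003041 -0.006082 -0.006082
  E        0.007216    0.4549    0.5422
  solve Keq expr → x = -0.003041; check Q = 8.43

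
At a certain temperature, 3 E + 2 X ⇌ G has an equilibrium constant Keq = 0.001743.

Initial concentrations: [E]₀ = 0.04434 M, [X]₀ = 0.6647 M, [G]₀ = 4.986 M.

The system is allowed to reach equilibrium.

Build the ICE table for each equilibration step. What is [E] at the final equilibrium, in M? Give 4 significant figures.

[E]_eq = 4.972 M

Q₀ = 1.2945e+05 vs Keq = 0.001743 ⇒ Q>K, reverse
Step 1:
                  E         X         G
  init      0.04434    0.6647     4.986
  Δ           4.928     3.285    -1.643
  eq          4.972      3.95     3.343
  solve Keq expr → x = -1.643; check Q = 0.001743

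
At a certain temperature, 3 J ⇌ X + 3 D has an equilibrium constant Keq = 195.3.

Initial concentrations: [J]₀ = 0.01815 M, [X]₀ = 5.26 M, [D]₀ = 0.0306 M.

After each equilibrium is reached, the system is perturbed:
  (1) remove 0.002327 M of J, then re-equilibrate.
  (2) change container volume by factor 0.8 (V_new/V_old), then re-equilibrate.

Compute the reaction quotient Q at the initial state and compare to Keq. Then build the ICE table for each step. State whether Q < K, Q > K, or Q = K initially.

Q₀ = 25.21 vs Keq = 195.3 ⇒ Q<K, forward
Step 1:
                   J          X          D
  init       0.01815       5.26     0.0306
  Δ        -0.006906   0.002302   0.006906
  eq         0.01124      5.262    0.03751
  solve Keq expr → x = 0.002302; check Q = 195.3
Then remove 0.002327 M of J.
Step 2:
                   J          X          D
  init      0.008917      5.262    0.03751
  Δ          0.00179 -5.9666e-04   -0.00179
  eq         0.01071      5.262    0.03572
  solve Keq expr → x = -5.9666e-04; check Q = 195.3
Then change container volume by factor 0.8 (V_new/V_old).
Step 3:
                   J          X          D
  init       0.01338      6.577    0.04464
  Δ       7.8105e-04 -2.6035e-04 -7.8105e-04
  eq         0.01416      6.577    0.04386
  solve Keq expr → x = -2.6035e-04; check Q = 195.3

Q₀ = 25.21; Q < K (proceeds forward)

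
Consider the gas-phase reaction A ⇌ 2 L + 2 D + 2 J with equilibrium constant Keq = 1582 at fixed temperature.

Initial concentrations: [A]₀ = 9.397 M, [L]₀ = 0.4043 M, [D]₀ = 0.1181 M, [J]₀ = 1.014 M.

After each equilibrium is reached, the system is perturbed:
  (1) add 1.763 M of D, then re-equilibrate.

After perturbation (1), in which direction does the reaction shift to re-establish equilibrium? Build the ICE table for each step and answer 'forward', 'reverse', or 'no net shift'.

Direction: reverse

Q₀ = 2.4946e-04 vs Keq = 1582 ⇒ Q<K, forward
Step 1:
                  A         L         D         J
  init        9.397    0.4043    0.1181     1.014
  Δ          -2.127     4.253     4.253     4.253
  eq           7.27     4.658     4.371     5.267
  solve Keq expr → x = 2.127; check Q = 1582
Then add 1.763 M of D.
Step 2:
                  A         L         D         J
  init         7.27     4.658     6.134     5.267
  Δ          0.2678   -0.5356   -0.5356   -0.5356
  eq          7.538     4.122     5.599     4.732
  solve Keq expr → x = -0.2678; check Q = 1582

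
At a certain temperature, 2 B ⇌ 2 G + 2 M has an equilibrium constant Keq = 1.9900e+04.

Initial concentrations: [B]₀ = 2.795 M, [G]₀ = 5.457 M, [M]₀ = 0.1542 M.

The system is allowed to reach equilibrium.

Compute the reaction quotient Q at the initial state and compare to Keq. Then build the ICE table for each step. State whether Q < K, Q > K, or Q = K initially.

Q₀ = 0.09064; Q < K (proceeds forward)

Q₀ = 0.09064 vs Keq = 1.9900e+04 ⇒ Q<K, forward
Step 1:
                  B         G         M
  init        2.795     5.457    0.1542
  Δ          -2.635     2.635     2.635
  eq           0.16     8.092     2.789
  solve Keq expr → x = 1.318; check Q = 1.9900e+04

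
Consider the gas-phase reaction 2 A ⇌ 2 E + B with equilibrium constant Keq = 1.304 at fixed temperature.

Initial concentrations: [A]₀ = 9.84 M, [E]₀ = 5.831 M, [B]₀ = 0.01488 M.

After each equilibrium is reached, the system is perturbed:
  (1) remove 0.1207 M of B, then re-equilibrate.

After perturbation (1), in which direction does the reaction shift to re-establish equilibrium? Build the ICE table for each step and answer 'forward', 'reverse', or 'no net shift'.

Q₀ = 0.005225 vs Keq = 1.304 ⇒ Q<K, forward
Step 1:
                  A         E         B
  Initial      9.84     5.831   0.01488
  Change      -2.26      2.26      1.13
  Equil        7.58     8.091     1.145
  solve Keq expr → x = 1.13; check Q = 1.304
Then remove 0.1207 M of B.
Step 2:
                  A         E         B
  Initial      7.58     8.091     1.024
  Change    -0.1129    0.1129   0.05647
  Equil       7.467     8.204      1.08
  solve Keq expr → x = 0.05647; check Q = 1.304

Direction: forward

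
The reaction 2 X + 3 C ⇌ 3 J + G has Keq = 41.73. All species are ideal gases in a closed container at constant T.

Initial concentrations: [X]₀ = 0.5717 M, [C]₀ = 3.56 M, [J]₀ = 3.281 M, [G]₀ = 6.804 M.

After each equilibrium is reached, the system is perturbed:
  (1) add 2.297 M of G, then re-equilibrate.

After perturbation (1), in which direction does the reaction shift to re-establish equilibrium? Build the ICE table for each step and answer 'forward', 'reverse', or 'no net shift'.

Q₀ = 16.3 vs Keq = 41.73 ⇒ Q<K, forward
Step 1:
                   X          C          J          G
  I           0.5717       3.56      3.281      6.804
  C            -0.14    -0.2099     0.2099    0.06998
  E           0.4317       3.35      3.491      6.874
  solve Keq expr → x = 0.06998; check Q = 41.73
Then add 2.297 M of G.
Step 2:
                   X          C          J          G
  I           0.4317       3.35      3.491      9.171
  C          0.04053    0.06079   -0.06079   -0.02026
  E           0.4723      3.411       3.43      9.151
  solve Keq expr → x = -0.02026; check Q = 41.73

Direction: reverse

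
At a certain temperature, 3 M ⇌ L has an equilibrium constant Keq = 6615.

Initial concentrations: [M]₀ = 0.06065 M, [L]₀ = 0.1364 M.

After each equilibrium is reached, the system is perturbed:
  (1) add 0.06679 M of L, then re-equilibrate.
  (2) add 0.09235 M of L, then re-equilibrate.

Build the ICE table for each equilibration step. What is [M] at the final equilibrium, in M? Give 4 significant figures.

[M]_eq = 0.03581 M

Q₀ = 611.4 vs Keq = 6615 ⇒ Q<K, forward
Step 1:
                   M          L
  I          0.06065     0.1364
  C         -0.03252    0.01084
  E          0.02813     0.1472
  solve Keq expr → x = 0.01084; check Q = 6615
Then add 0.06679 M of L.
Step 2:
                   M          L
  I          0.02813      0.214
  C         0.003674  -0.001225
  E           0.0318     0.2128
  solve Keq expr → x = -0.001225; check Q = 6615
Then add 0.09235 M of L.
Step 3:
                   M          L
  I           0.0318     0.3052
  C         0.004008  -0.001336
  E          0.03581     0.3038
  solve Keq expr → x = -0.001336; check Q = 6615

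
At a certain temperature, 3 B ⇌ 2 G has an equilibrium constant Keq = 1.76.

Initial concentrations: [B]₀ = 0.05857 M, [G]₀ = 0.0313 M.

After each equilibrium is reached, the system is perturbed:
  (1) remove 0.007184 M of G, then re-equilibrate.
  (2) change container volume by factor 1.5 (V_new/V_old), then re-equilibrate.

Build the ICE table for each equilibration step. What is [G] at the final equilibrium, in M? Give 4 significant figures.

Q₀ = 4.876 vs Keq = 1.76 ⇒ Q>K, reverse
Step 1:
                   B          G
  I          0.05857     0.0313
  C          0.01068  -0.007122
  E          0.06925    0.02418
  solve Keq expr → x = -0.003561; check Q = 1.76
Then remove 0.007184 M of G.
Step 2:
                   B          G
  I          0.06925    0.01699
  C        -0.006095   0.004063
  E          0.06316    0.02106
  solve Keq expr → x = 0.002032; check Q = 1.76
Then change container volume by factor 1.5 (V_new/V_old).
Step 3:
                   B          G
  I          0.04211    0.01404
  C         0.002384  -0.001589
  E          0.04449    0.01245
  solve Keq expr → x = -7.9454e-04; check Q = 1.76

[G]_eq = 0.01245 M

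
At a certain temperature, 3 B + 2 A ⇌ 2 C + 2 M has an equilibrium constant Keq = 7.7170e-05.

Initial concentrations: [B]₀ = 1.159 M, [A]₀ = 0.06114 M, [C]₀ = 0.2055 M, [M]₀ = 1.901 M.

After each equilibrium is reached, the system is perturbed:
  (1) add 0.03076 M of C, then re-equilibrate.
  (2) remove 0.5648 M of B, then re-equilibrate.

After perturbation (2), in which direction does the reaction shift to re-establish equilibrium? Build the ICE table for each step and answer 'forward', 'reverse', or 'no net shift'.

Direction: reverse

Q₀ = 26.22 vs Keq = 7.7170e-05 ⇒ Q>K, reverse
Step 1:
                  B         A         C         M
  I           1.159   0.06114    0.2055     1.901
  C          0.3046    0.2031   -0.2031   -0.2031
  E           1.464    0.2642  0.002421     1.698
  solve Keq expr → x = -0.1015; check Q = 7.7170e-05
Then add 0.03076 M of C.
Step 2:
                  B         A         C         M
  I           1.464    0.2642   0.03318     1.698
  C         0.04546    0.0303   -0.0303   -0.0303
  E           1.509    0.2945  0.002876     1.668
  solve Keq expr → x = -0.01515; check Q = 7.7170e-05
Then remove 0.5648 M of B.
Step 3:
                  B         A         C         M
  I          0.9443    0.2945  0.002876     1.668
  C        0.002159  0.001439 -0.001439 -0.001439
  E          0.9464     0.296  0.001437     1.666
  solve Keq expr → x = -7.1972e-04; check Q = 7.7170e-05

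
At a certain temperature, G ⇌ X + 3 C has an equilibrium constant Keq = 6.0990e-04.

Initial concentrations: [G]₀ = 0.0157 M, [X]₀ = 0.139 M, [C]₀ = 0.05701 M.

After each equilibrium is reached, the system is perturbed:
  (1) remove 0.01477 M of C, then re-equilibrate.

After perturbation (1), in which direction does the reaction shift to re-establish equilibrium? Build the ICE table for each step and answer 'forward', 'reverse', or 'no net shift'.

Direction: forward

Q₀ = 0.00164 vs Keq = 6.0990e-04 ⇒ Q>K, reverse
Step 1:
                  G         X         C
  Initial    0.0157     0.139   0.05701
  Change   0.004094 -0.004094  -0.01228
  Equil     0.01979    0.1349   0.04473
  solve Keq expr → x = -0.004094; check Q = 6.0990e-04
Then remove 0.01477 M of C.
Step 2:
                  G         X         C
  Initial   0.01979    0.1349   0.02996
  Change  -0.003779  0.003779   0.01134
  Equil     0.01601    0.1387    0.0413
  solve Keq expr → x = 0.003779; check Q = 6.0990e-04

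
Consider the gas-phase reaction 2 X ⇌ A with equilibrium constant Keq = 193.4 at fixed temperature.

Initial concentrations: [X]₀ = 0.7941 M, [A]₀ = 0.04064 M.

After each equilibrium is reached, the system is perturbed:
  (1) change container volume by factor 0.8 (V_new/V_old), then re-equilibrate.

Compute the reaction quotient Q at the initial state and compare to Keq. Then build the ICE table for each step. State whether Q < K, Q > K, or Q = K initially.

Q₀ = 0.06445 vs Keq = 193.4 ⇒ Q<K, forward
Step 1:
                   X          A
  I           0.7941    0.04064
  C          -0.7478     0.3739
  E           0.0463     0.4145
  solve Keq expr → x = 0.3739; check Q = 193.4
Then change container volume by factor 0.8 (V_new/V_old).
Step 2:
                   X          A
  I          0.05787     0.5182
  C        -0.005961   0.002981
  E          0.05191     0.5212
  solve Keq expr → x = 0.002981; check Q = 193.4

Q₀ = 0.06445; Q < K (proceeds forward)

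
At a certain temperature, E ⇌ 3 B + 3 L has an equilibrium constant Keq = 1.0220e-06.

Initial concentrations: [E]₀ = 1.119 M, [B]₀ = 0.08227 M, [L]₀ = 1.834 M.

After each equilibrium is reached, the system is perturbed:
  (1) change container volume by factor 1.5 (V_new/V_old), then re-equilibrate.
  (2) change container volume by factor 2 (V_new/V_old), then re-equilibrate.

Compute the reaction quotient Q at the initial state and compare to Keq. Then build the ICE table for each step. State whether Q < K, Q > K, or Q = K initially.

Q₀ = 0.00307 vs Keq = 1.0220e-06 ⇒ Q>K, reverse
Step 1:
                   E          B          L
  init         1.119    0.08227      1.834
  Δ          0.02543   -0.07628   -0.07628
  eq           1.144   0.005994      1.758
  solve Keq expr → x = -0.02543; check Q = 1.0220e-06
Then change container volume by factor 1.5 (V_new/V_old).
Step 2:
                   E          B          L
  init         0.763   0.003996      1.172
  Δ        -0.001276   0.003829   0.003829
  eq          0.7617   0.007825      1.176
  solve Keq expr → x = 0.001276; check Q = 1.0220e-06
Then change container volume by factor 2 (V_new/V_old).
Step 3:
                   E          B          L
  init        0.3808   0.003912     0.5878
  Δ        -0.002769   0.008306   0.008306
  eq          0.3781    0.01222     0.5961
  solve Keq expr → x = 0.002769; check Q = 1.0220e-06

Q₀ = 0.00307; Q > K (proceeds reverse)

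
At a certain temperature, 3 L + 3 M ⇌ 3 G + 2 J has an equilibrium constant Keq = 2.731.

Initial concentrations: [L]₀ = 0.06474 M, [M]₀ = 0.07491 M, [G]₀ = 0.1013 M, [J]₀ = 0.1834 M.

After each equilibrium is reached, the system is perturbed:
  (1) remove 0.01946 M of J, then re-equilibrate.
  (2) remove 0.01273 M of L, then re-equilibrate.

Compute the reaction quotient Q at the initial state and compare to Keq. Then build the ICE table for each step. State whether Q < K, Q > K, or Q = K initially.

Q₀ = 306.5; Q > K (proceeds reverse)

Q₀ = 306.5 vs Keq = 2.731 ⇒ Q>K, reverse
Step 1:
                   L          M          G          J
  init       0.06474    0.07491     0.1013     0.1834
  Δ          0.04153    0.04153   -0.04153   -0.02769
  eq          0.1063     0.1164    0.05977     0.1557
  solve Keq expr → x = -0.01384; check Q = 2.731
Then remove 0.01946 M of J.
Step 2:
                   L          M          G          J
  init        0.1063     0.1164    0.05977     0.1363
  Δ        -0.002352  -0.002352   0.002352   0.001568
  eq          0.1039     0.1141    0.06212     0.1378
  solve Keq expr → x = 7.8391e-04; check Q = 2.731
Then remove 0.01273 M of L.
Step 3:
                   L          M          G          J
  init       0.09119     0.1141    0.06212     0.1378
  Δ         0.003333   0.003333  -0.003333  -0.002222
  eq         0.09453     0.1174    0.05878     0.1356
  solve Keq expr → x = -0.001111; check Q = 2.731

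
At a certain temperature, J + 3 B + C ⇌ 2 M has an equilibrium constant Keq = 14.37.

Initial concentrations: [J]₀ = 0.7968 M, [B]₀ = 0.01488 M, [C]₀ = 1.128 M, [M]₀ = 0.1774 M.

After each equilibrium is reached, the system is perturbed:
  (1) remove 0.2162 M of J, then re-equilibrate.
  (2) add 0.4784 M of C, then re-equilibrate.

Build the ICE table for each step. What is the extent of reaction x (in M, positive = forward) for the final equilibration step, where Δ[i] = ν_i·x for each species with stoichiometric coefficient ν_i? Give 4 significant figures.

Q₀ = 1.0628e+04 vs Keq = 14.37 ⇒ Q>K, reverse
Step 1:
                  J         B         C         M
  init       0.7968   0.01488     1.128    0.1774
  Δ         0.02885   0.08656   0.02885  -0.05771
  eq         0.8257    0.1014     1.157    0.1197
  solve Keq expr → x = -0.02885; check Q = 14.37
Then remove 0.2162 M of J.
Step 2:
                  J         B         C         M
  init       0.6095    0.1014     1.157    0.1197
  Δ        0.002484  0.007451  0.002484 -0.004967
  eq         0.6119    0.1089     1.159    0.1147
  solve Keq expr → x = -0.002484; check Q = 14.37
Then add 0.4784 M of C.
Step 3:
                  J         B         C         M
  init       0.6119    0.1089     1.638    0.1147
  Δ       -0.002824 -0.008472 -0.002824  0.005648
  eq         0.6091    0.1004     1.635    0.1204
  solve Keq expr → x = 0.002824; check Q = 14.37

x = 0.002824 M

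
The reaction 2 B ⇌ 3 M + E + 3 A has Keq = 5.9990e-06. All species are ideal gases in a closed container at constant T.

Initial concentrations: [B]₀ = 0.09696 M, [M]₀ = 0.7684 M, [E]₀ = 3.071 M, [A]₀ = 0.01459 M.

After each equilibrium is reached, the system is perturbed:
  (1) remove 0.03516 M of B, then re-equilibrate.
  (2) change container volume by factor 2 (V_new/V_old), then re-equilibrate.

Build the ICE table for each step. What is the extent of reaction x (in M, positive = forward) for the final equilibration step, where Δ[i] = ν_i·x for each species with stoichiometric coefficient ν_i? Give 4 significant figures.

x = 9.4908e-04 M

Q₀ = 4.6028e-04 vs Keq = 5.9990e-06 ⇒ Q>K, reverse
Step 1:
                    B           M           E           A
  I           0.09696      0.7684       3.071     0.01459
  C          0.007289    -0.01093   -0.003644    -0.01093
  E            0.1042      0.7575       3.067    0.003657
  solve Keq expr → x = -0.003644; check Q = 5.9990e-06
Then remove 0.03516 M of B.
Step 2:
                    B           M           E           A
  I           0.06909      0.7575       3.067    0.003657
  C        5.7239e-04 -8.5859e-04 -2.8620e-04 -8.5859e-04
  E           0.06966      0.7566       3.067    0.002798
  solve Keq expr → x = -2.8620e-04; check Q = 5.9990e-06
Then change container volume by factor 2 (V_new/V_old).
Step 3:
                    B           M           E           A
  I           0.03483      0.3783       1.534    0.001399
  C         -0.001898    0.002847  9.4908e-04    0.002847
  E           0.03293      0.3812       1.534    0.004246
  solve Keq expr → x = 9.4908e-04; check Q = 5.9990e-06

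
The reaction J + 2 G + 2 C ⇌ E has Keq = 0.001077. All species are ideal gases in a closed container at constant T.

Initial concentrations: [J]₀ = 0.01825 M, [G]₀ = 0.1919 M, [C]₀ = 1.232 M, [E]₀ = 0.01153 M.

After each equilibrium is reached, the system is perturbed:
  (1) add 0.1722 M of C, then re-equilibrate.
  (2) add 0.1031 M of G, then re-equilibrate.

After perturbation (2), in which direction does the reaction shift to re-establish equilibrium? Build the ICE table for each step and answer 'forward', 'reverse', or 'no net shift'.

Q₀ = 11.3 vs Keq = 0.001077 ⇒ Q>K, reverse
Step 1:
                  J         G         C         E
  init      0.01825    0.1919     1.232   0.01153
  Δ         0.01153   0.02306   0.02306  -0.01153
  eq        0.02978     0.215     1.255 2.3341e-06
  solve Keq expr → x = -0.01153; check Q = 0.001077
Then add 0.1722 M of C.
Step 2:
                  J         G         C         E
  init      0.02978     0.215     1.427 2.3341e-06
  Δ       -6.8434e-07 -1.3687e-06 -1.3687e-06 6.8434e-07
  eq        0.02978     0.215     1.427 3.0185e-06
  solve Keq expr → x = 6.8434e-07; check Q = 0.001077
Then add 0.1031 M of G.
Step 3:
                  J         G         C         E
  init      0.02978    0.3181     1.427 3.0185e-06
  Δ       -3.5888e-06 -7.1776e-06 -7.1776e-06 3.5888e-06
  eq        0.02977     0.318     1.427 6.6073e-06
  solve Keq expr → x = 3.5888e-06; check Q = 0.001077

Direction: forward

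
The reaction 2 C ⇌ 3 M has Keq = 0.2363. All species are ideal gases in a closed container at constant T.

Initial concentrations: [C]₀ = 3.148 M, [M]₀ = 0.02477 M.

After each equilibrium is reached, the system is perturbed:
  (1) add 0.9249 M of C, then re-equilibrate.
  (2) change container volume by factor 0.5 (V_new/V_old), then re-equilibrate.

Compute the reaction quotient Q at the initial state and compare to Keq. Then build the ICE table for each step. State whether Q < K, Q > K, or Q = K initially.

Q₀ = 1.5336e-06 vs Keq = 0.2363 ⇒ Q<K, forward
Step 1:
                    C           M
  I             3.148     0.02477
  C           -0.7267        1.09
  E             2.421       1.115
  solve Keq expr → x = 0.3633; check Q = 0.2363
Then add 0.9249 M of C.
Step 2:
                    C           M
  I             3.346       1.115
  C           -0.1509      0.2264
  E             3.195       1.341
  solve Keq expr → x = 0.07547; check Q = 0.2363
Then change container volume by factor 0.5 (V_new/V_old).
Step 3:
                    C           M
  I             6.391       2.682
  C            0.3217     -0.4825
  E             6.712         2.2
  solve Keq expr → x = -0.1608; check Q = 0.2363

Q₀ = 1.5336e-06; Q < K (proceeds forward)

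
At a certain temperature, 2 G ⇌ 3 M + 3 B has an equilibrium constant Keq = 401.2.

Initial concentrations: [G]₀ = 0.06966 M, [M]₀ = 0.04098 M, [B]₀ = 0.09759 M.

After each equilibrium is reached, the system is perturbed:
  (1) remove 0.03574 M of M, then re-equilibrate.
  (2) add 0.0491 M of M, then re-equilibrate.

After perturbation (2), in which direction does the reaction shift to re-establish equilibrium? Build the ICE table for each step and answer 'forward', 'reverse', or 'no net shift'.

Q₀ = 1.3182e-05 vs Keq = 401.2 ⇒ Q<K, forward
Step 1:
                  G         M         B
  I         0.06966   0.04098   0.09759
  C        -0.06941    0.1041    0.1041
  E       2.4996e-04    0.1451    0.2017
  solve Keq expr → x = 0.03471; check Q = 401.2
Then remove 0.03574 M of M.
Step 2:
                  G         M         B
  I       2.4996e-04    0.1094    0.2017
  C       -8.5964e-05 1.2895e-04 1.2895e-04
  E       1.6400e-04    0.1095    0.2018
  solve Keq expr → x = 4.2982e-05; check Q = 401.2
Then add 0.0491 M of M.
Step 3:
                  G         M         B
  I       1.6400e-04    0.1586    0.2018
  C       1.2102e-04 -1.8153e-04 -1.8153e-04
  E       2.8502e-04    0.1584    0.2017
  solve Keq expr → x = -6.0509e-05; check Q = 401.2

Direction: reverse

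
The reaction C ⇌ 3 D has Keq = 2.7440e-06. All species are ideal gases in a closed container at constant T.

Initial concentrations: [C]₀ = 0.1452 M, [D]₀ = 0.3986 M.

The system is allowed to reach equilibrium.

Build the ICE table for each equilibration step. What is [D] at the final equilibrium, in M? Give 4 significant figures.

Q₀ = 0.4362 vs Keq = 2.7440e-06 ⇒ Q>K, reverse
Step 1:
                  C         D
  I          0.1452    0.3986
  C          0.1298   -0.3895
  E           0.275  0.009104
  solve Keq expr → x = -0.1298; check Q = 2.7440e-06

[D]_eq = 0.009104 M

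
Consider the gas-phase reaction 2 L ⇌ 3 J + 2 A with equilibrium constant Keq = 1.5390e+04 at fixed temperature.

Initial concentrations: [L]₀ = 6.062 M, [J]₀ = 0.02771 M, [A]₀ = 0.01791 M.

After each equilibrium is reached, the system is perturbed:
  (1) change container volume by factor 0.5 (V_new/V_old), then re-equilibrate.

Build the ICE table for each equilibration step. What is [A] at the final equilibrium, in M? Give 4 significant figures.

[A]_eq = 8.778 M

Q₀ = 1.8572e-10 vs Keq = 1.5390e+04 ⇒ Q<K, forward
Step 1:
                  L         J         A
  I           6.062   0.02771   0.01791
  C          -5.159     7.738     5.159
  E          0.9031     7.766     5.177
  solve Keq expr → x = 2.579; check Q = 1.5390e+04
Then change container volume by factor 0.5 (V_new/V_old).
Step 2:
                  L         J         A
  I           1.806     15.53     10.35
  C           1.575    -2.363    -1.575
  E           3.382     13.17     8.778
  solve Keq expr → x = -0.7877; check Q = 1.5390e+04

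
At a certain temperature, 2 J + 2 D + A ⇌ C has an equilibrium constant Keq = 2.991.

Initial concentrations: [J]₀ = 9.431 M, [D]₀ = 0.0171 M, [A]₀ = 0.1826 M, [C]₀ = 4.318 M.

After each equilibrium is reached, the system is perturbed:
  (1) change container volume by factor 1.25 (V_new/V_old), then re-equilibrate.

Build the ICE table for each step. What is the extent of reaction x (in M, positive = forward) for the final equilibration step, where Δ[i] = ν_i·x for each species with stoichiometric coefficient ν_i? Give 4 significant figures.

Q₀ = 909.2 vs Keq = 2.991 ⇒ Q>K, reverse
Step 1:
                   J          D          A          C
  I            9.431     0.0171     0.1826      4.318
  C            0.212      0.212      0.106     -0.106
  E            9.643     0.2291     0.2886      4.212
  solve Keq expr → x = -0.106; check Q = 2.991
Then change container volume by factor 1.25 (V_new/V_old).
Step 2:
                   J          D          A          C
  I            7.714     0.1833     0.2309       3.37
  C          0.07755    0.07755    0.03877   -0.03877
  E            7.792     0.2608     0.2696      3.331
  solve Keq expr → x = -0.03877; check Q = 2.991

x = -0.03877 M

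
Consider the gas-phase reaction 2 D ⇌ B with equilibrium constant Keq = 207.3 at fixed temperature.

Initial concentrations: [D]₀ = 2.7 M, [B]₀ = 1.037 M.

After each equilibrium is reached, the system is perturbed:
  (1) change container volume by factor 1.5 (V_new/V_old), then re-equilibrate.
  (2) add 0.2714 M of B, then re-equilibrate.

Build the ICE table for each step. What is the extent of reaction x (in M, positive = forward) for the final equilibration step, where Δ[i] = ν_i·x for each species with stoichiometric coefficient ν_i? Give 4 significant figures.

x = -0.003588 M

Q₀ = 0.1422 vs Keq = 207.3 ⇒ Q<K, forward
Step 1:
                    D           B
  I               2.7       1.037
  C            -2.594       1.297
  E            0.1061       2.334
  solve Keq expr → x = 1.297; check Q = 207.3
Then change container volume by factor 1.5 (V_new/V_old).
Step 2:
                    D           B
  I           0.07074       1.556
  C           0.01568    -0.00784
  E           0.08642       1.548
  solve Keq expr → x = -0.00784; check Q = 207.3
Then add 0.2714 M of B.
Step 3:
                    D           B
  I           0.08642        1.82
  C          0.007177   -0.003588
  E           0.09359       1.816
  solve Keq expr → x = -0.003588; check Q = 207.3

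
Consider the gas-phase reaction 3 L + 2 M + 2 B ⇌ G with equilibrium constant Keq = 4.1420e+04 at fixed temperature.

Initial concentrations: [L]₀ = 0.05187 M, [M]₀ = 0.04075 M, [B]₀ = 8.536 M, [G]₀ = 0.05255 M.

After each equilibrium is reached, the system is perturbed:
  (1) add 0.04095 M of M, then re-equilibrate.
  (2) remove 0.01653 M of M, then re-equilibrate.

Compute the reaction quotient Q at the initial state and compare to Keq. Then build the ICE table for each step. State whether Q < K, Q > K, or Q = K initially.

Q₀ = 3112; Q < K (proceeds forward)

Q₀ = 3112 vs Keq = 4.1420e+04 ⇒ Q<K, forward
Step 1:
                    L           M           B           G
  init        0.05187     0.04075       8.536     0.05255
  Δ           -0.0214    -0.01427    -0.01427    0.007133
  eq          0.03047     0.02648       8.522     0.05968
  solve Keq expr → x = 0.007133; check Q = 4.1420e+04
Then add 0.04095 M of M.
Step 2:
                    L           M           B           G
  init        0.03047     0.06743       8.522     0.05968
  Δ          -0.01225   -0.008168   -0.008168    0.004084
  eq          0.01822     0.05927       8.514     0.06377
  solve Keq expr → x = 0.004084; check Q = 4.1420e+04
Then remove 0.01653 M of M.
Step 3:
                    L           M           B           G
  init        0.01822     0.04274       8.514     0.06377
  Δ          0.003509    0.002339    0.002339    -0.00117
  eq          0.02173     0.04507       8.516      0.0626
  solve Keq expr → x = -0.00117; check Q = 4.1420e+04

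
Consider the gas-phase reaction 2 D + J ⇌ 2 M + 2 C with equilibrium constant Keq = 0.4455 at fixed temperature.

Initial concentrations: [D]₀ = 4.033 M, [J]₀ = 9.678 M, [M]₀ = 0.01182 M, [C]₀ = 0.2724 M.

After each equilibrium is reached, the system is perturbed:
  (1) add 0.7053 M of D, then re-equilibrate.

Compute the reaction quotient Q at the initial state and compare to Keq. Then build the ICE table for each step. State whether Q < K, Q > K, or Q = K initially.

Q₀ = 6.5858e-08 vs Keq = 0.4455 ⇒ Q<K, forward
Step 1:
                  D         J         M         C
  I           4.033     9.678   0.01182    0.2724
  C          -1.909   -0.9543     1.909     1.909
  E           2.124     8.724      1.92     2.181
  solve Keq expr → x = 0.9543; check Q = 0.4455
Then add 0.7053 M of D.
Step 2:
                  D         J         M         C
  I            2.83     8.724      1.92     2.181
  C          -0.216    -0.108     0.216     0.216
  E           2.614     8.616     2.136     2.397
  solve Keq expr → x = 0.108; check Q = 0.4455

Q₀ = 6.5858e-08; Q < K (proceeds forward)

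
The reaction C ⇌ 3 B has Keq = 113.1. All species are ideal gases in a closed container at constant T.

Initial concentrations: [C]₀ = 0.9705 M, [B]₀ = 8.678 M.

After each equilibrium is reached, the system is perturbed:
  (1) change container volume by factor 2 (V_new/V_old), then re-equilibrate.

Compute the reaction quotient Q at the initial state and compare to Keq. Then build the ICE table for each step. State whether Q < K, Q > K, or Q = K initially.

Q₀ = 673.4 vs Keq = 113.1 ⇒ Q>K, reverse
Step 1:
                  C         B
  init       0.9705     8.678
  Δ          0.9048    -2.714
  eq          1.875     5.964
  solve Keq expr → x = -0.9048; check Q = 113.1
Then change container volume by factor 2 (V_new/V_old).
Step 2:
                  C         B
  init       0.9376     2.982
  Δ         -0.3536     1.061
  eq         0.5841     4.042
  solve Keq expr → x = 0.3536; check Q = 113.1

Q₀ = 673.4; Q > K (proceeds reverse)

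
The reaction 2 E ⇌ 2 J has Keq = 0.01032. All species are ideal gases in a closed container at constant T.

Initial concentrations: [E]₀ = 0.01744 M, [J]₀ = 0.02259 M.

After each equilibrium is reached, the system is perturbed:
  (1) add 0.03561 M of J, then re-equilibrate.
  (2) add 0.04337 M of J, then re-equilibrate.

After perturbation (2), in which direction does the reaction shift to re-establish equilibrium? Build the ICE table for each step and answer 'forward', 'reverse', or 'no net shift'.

Direction: reverse

Q₀ = 1.678 vs Keq = 0.01032 ⇒ Q>K, reverse
Step 1:
                    E           J
  init        0.01744     0.02259
  Δ            0.0189     -0.0189
  eq          0.03634    0.003692
  solve Keq expr → x = -0.009449; check Q = 0.01032
Then add 0.03561 M of J.
Step 2:
                    E           J
  init        0.03634      0.0393
  Δ           0.03233    -0.03233
  eq          0.06866    0.006975
  solve Keq expr → x = -0.01616; check Q = 0.01032
Then add 0.04337 M of J.
Step 3:
                    E           J
  init        0.06866     0.05035
  Δ           0.03937    -0.03937
  eq            0.108     0.01097
  solve Keq expr → x = -0.01969; check Q = 0.01032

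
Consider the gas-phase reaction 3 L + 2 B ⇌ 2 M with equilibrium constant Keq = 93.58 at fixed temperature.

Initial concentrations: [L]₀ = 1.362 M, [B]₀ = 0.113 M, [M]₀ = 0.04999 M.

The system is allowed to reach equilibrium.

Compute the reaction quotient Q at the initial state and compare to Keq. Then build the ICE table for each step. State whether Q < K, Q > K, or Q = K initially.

Q₀ = 0.07746; Q < K (proceeds forward)

Q₀ = 0.07746 vs Keq = 93.58 ⇒ Q<K, forward
Step 1:
                    L           B           M
  Initial       1.362       0.113     0.04999
  Change      -0.1519     -0.1013      0.1013
  Equil          1.21     0.01174      0.1512
  solve Keq expr → x = 0.05063; check Q = 93.58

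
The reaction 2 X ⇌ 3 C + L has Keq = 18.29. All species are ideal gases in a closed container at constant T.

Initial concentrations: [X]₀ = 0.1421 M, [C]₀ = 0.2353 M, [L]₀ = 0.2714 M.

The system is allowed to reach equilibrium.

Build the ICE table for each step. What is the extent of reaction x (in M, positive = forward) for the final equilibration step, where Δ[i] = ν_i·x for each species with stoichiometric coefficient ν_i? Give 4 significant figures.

Q₀ = 0.1751 vs Keq = 18.29 ⇒ Q<K, forward
Step 1:
                    X           C           L
  I            0.1421      0.2353      0.2714
  C           -0.1086      0.1629     0.05429
  E           0.03353      0.3982      0.3257
  solve Keq expr → x = 0.05429; check Q = 18.29

x = 0.05429 M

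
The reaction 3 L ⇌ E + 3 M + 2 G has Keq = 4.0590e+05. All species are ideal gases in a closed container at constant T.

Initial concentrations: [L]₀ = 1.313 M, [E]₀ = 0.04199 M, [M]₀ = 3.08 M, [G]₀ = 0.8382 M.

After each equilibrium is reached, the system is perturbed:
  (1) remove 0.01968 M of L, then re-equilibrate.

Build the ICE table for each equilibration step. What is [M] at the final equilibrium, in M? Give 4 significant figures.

[M]_eq = 4.311 M

Q₀ = 0.3808 vs Keq = 4.0590e+05 ⇒ Q<K, forward
Step 1:
                   L          E          M          G
  I            1.313    0.04199       3.08     0.8382
  C            -1.25     0.4165       1.25      0.833
  E           0.0635     0.4585       4.33      1.671
  solve Keq expr → x = 0.4165; check Q = 4.0590e+05
Then remove 0.01968 M of L.
Step 2:
                   L          E          M          G
  I          0.04382     0.4585       4.33      1.671
  C           0.0188  -0.006267    -0.0188   -0.01253
  E          0.06262     0.4522      4.311      1.659
  solve Keq expr → x = -0.006267; check Q = 4.0590e+05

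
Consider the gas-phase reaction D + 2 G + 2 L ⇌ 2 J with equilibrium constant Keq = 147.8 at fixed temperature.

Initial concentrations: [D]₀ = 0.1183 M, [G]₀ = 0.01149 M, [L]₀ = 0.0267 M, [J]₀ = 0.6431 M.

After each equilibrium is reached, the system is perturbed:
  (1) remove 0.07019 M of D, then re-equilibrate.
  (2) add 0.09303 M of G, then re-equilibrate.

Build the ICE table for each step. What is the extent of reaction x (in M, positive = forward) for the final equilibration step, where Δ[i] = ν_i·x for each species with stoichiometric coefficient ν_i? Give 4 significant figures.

x = 0.01409 M

Q₀ = 3.7146e+07 vs Keq = 147.8 ⇒ Q>K, reverse
Step 1:
                   D          G          L          J
  I           0.1183    0.01149     0.0267     0.6431
  C           0.1206     0.2411     0.2411    -0.2411
  E           0.2389     0.2526     0.2678      0.402
  solve Keq expr → x = -0.1206; check Q = 147.8
Then remove 0.07019 M of D.
Step 2:
                   D          G          L          J
  I           0.1687     0.2526     0.2678      0.402
  C         0.007589    0.01518    0.01518   -0.01518
  E           0.1763     0.2678      0.283     0.3868
  solve Keq expr → x = -0.007589; check Q = 147.8
Then add 0.09303 M of G.
Step 3:
                   D          G          L          J
  I           0.1763     0.3608      0.283     0.3868
  C         -0.01409   -0.02818   -0.02818    0.02818
  E           0.1622     0.3326     0.2548      0.415
  solve Keq expr → x = 0.01409; check Q = 147.8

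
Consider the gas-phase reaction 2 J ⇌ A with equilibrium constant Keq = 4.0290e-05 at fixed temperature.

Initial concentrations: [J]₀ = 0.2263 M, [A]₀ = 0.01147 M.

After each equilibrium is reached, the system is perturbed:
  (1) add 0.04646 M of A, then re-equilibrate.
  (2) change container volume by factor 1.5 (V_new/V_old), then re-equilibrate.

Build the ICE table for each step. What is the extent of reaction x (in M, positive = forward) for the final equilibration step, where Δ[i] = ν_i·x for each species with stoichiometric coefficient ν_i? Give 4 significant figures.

x = -1.0481e-06 M

Q₀ = 0.224 vs Keq = 4.0290e-05 ⇒ Q>K, reverse
Step 1:
                  J         A
  I          0.2263   0.01147
  C         0.02293  -0.01147
  E          0.2492 2.5027e-06
  solve Keq expr → x = -0.01147; check Q = 4.0290e-05
Then add 0.04646 M of A.
Step 2:
                  J         A
  I          0.2492   0.04646
  C         0.09292  -0.04646
  E          0.3422 4.7166e-06
  solve Keq expr → x = -0.04646; check Q = 4.0290e-05
Then change container volume by factor 1.5 (V_new/V_old).
Step 3:
                  J         A
  I          0.2281 3.1444e-06
  C       2.0962e-06 -1.0481e-06
  E          0.2281 2.0963e-06
  solve Keq expr → x = -1.0481e-06; check Q = 4.0290e-05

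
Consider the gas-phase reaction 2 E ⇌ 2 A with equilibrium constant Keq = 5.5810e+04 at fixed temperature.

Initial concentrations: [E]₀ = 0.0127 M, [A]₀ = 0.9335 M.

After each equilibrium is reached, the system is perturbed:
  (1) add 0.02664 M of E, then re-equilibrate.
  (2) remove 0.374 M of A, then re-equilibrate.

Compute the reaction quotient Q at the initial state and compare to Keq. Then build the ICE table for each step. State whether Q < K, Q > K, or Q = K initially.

Q₀ = 5403 vs Keq = 5.5810e+04 ⇒ Q<K, forward
Step 1:
                    E           A
  I            0.0127      0.9335
  C         -0.008712    0.008712
  E          0.003988      0.9422
  solve Keq expr → x = 0.004356; check Q = 5.5810e+04
Then add 0.02664 M of E.
Step 2:
                    E           A
  I           0.03063      0.9422
  C          -0.02653     0.02653
  E          0.004101      0.9687
  solve Keq expr → x = 0.01326; check Q = 5.5810e+04
Then remove 0.374 M of A.
Step 3:
                    E           A
  I          0.004101      0.5947
  C         -0.001576    0.001576
  E          0.002524      0.5963
  solve Keq expr → x = 7.8823e-04; check Q = 5.5810e+04

Q₀ = 5403; Q < K (proceeds forward)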